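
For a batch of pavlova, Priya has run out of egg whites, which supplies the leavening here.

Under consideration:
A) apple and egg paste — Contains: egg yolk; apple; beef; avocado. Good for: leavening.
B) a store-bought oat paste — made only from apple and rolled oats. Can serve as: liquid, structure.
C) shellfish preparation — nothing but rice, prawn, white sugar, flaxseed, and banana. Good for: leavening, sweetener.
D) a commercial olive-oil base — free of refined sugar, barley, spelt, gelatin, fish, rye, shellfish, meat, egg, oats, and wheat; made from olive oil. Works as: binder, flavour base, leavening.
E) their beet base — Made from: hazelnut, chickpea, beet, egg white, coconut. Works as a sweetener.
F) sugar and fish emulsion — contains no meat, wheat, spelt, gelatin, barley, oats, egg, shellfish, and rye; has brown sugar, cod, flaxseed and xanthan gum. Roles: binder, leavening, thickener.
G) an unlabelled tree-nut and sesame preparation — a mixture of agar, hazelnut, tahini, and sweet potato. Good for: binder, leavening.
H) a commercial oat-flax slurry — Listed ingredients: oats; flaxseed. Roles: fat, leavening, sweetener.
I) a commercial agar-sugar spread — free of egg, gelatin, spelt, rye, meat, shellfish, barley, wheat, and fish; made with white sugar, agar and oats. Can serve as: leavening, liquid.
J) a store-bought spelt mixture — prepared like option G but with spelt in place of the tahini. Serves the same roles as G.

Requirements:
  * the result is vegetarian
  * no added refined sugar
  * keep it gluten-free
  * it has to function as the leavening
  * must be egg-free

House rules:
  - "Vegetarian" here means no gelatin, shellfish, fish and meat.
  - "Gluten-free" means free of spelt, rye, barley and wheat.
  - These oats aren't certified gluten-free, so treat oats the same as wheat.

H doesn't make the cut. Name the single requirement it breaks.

gluten-free

usable as a leavening: satisfied
vegetarian: satisfied
gluten-free: has oats — fails
no-added-sugar: satisfied
egg-free: satisfied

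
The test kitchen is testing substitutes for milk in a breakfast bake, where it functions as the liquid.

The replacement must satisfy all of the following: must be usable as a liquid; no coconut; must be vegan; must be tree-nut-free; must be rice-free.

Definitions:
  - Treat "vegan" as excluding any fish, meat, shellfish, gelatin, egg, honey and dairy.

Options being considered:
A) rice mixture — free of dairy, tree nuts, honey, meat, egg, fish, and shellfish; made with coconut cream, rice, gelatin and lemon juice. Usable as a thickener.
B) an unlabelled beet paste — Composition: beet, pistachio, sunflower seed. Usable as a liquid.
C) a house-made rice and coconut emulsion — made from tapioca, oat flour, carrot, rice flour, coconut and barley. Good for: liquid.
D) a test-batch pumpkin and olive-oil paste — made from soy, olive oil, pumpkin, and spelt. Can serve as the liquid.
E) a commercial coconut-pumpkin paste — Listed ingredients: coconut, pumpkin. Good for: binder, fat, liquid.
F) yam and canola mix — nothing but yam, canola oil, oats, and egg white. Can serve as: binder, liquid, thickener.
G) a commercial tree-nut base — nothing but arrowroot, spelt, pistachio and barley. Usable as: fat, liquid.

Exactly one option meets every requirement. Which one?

D

A: not usable as a liquid; has gelatin, so not vegan (and 2 more) — reject
B: has pistachio, so not tree-nut-free — reject
C: has rice flour, so not rice-free; has coconut, so not coconut-free — out
D: vegan, no coconut — OK
E: has coconut, so not coconut-free — reject
F: has egg white, so not vegan — no
G: has pistachio, so not tree-nut-free — no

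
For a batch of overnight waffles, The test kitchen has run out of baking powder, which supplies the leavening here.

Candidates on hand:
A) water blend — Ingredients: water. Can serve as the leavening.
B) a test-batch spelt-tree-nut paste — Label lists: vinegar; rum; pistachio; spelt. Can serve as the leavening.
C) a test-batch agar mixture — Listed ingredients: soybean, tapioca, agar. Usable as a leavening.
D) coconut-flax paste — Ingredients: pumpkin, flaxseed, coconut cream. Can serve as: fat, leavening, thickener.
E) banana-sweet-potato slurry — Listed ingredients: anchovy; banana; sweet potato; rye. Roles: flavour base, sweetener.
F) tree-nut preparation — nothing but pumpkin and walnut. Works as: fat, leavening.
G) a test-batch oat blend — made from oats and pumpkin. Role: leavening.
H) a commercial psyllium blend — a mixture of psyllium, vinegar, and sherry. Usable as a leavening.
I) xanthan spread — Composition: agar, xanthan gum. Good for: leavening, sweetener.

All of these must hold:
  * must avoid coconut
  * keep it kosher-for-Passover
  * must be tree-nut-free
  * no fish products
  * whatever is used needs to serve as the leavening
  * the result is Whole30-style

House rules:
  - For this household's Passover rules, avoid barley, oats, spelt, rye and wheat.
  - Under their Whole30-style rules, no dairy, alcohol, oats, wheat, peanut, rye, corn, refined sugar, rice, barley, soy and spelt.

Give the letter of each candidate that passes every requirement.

A, I

A: only water; none excluded — keep
B: has spelt, so not kosher-for-Passover; has rum, so not Whole30-style (and 1 more) — out
C: has soybean, so not Whole30-style — out
D: has coconut cream, so not coconut-free — reject
E: not usable as a leavening; has rye, so not kosher-for-Passover (and 2 more) — reject
F: has walnut, so not tree-nut-free — reject
G: has oats, so not kosher-for-Passover; has oats, so not Whole30-style — out
H: has sherry, so not Whole30-style — reject
I: every rule checks out — OK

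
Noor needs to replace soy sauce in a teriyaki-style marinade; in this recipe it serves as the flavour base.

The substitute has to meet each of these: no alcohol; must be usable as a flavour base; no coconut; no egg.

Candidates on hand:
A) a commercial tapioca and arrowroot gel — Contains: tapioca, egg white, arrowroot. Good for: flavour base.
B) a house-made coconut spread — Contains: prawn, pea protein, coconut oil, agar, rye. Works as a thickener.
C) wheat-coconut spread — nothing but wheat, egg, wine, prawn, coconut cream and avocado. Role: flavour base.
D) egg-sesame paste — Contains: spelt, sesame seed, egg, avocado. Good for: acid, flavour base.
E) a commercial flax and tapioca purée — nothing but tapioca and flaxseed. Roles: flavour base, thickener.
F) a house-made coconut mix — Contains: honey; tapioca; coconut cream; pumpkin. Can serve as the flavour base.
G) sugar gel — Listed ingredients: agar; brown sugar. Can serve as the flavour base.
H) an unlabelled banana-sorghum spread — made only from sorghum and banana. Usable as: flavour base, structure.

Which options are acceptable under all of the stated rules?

E, G, H

A: has egg white, so not egg-free — reject
B: not usable as a flavour base; has coconut oil, so not coconut-free — reject
C: has egg, so not egg-free; has coconut cream, so not coconut-free (and 1 more) — no
D: has egg, so not egg-free — out
E: all constraints satisfied — OK
F: has coconut cream, so not coconut-free — out
G: no alcohol, no coconut — OK
H: works as a flavour base, no alcohol, no egg — OK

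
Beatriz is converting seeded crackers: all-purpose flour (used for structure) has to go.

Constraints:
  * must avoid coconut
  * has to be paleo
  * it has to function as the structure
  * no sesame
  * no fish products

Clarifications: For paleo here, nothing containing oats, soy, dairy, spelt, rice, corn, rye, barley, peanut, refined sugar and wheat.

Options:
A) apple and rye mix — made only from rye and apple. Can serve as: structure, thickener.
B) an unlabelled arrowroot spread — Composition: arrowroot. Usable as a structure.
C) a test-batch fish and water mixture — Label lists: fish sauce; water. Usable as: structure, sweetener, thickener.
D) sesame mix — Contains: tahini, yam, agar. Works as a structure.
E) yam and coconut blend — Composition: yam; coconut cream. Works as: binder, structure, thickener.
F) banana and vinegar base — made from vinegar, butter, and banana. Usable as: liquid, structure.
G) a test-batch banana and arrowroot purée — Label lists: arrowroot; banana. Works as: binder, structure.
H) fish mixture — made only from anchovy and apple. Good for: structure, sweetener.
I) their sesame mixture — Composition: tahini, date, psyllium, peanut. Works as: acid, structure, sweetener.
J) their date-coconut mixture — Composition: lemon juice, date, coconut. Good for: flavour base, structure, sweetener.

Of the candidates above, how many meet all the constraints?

2

A: has rye, so not paleo — reject
B: all constraints satisfied — valid
C: has fish sauce, so not fish-free — out
D: has tahini, so not sesame-free — reject
E: has coconut cream, so not coconut-free — no
F: has butter, so not paleo — out
G: no fish, no coconut — keep
H: has anchovy, so not fish-free — no
I: has peanut, so not paleo; has tahini, so not sesame-free — no
J: has coconut, so not coconut-free — no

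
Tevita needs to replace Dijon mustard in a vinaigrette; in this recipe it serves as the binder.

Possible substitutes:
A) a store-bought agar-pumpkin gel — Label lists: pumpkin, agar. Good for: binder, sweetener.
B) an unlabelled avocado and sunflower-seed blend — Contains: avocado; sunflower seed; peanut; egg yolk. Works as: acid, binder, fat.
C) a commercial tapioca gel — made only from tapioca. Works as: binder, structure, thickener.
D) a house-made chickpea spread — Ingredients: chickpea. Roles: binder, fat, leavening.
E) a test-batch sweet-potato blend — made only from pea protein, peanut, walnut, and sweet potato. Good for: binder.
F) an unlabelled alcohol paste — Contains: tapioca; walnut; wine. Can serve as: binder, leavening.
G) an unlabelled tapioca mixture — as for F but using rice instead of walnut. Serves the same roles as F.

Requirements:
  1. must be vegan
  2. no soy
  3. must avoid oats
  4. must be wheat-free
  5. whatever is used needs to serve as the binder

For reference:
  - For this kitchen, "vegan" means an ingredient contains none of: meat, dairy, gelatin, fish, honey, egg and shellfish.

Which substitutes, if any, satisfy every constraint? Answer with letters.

A, C, D, E, F, G

A: nothing on the exclusion list — keep
B: has egg yolk, so not vegan — reject
C: nothing on the exclusion list — OK
D: only chickpea; none excluded — keep
E: no oats, vegan — OK
F: no oats, no wheat — keep
G: nothing on the exclusion list — keep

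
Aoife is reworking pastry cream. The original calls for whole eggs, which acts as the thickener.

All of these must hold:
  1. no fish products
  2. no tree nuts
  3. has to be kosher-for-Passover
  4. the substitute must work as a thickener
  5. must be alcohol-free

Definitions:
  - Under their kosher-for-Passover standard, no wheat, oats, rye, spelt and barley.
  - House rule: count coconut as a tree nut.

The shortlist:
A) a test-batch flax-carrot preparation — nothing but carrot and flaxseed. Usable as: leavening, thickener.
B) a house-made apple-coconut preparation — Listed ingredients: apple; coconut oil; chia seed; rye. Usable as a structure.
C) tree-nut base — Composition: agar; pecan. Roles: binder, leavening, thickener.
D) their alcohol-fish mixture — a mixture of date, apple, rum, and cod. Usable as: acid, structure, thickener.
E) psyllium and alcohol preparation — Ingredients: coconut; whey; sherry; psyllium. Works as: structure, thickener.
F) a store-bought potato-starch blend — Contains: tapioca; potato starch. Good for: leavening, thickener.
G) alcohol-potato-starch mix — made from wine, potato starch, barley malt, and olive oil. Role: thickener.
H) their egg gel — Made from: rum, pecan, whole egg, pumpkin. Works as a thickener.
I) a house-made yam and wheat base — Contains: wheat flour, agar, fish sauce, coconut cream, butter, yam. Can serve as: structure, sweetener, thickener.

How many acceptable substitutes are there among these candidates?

2

A: all constraints satisfied — OK
B: not usable as a thickener; has rye, so not kosher-for-Passover (and 1 more) — out
C: has pecan, so not tree-nut-free — out
D: has cod, so not fish-free; has rum, so not alcohol-free — reject
E: has coconut, so not tree-nut-free; has sherry, so not alcohol-free — no
F: every rule checks out — keep
G: has barley malt, so not kosher-for-Passover; has wine, so not alcohol-free — no
H: has pecan, so not tree-nut-free; has rum, so not alcohol-free — no
I: has wheat flour, so not kosher-for-Passover; has coconut cream, so not tree-nut-free (and 1 more) — no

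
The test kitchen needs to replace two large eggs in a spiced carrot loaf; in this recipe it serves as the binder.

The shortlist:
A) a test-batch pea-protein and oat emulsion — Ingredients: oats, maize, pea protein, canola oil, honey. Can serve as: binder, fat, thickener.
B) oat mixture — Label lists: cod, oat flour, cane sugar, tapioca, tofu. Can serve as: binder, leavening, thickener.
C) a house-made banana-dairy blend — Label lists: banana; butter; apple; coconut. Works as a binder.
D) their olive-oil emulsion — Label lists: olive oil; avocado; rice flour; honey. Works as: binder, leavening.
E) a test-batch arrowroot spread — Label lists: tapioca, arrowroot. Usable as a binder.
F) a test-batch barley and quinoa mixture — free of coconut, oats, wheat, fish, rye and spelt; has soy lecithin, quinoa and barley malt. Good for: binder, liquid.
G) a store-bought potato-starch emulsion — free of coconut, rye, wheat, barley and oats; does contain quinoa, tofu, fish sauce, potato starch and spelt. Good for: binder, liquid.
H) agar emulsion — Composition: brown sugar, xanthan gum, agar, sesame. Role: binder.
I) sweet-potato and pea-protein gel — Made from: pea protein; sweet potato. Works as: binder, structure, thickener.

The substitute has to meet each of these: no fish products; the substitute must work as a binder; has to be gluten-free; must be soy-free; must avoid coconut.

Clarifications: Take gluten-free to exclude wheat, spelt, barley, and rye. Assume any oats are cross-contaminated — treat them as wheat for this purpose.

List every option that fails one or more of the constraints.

A, B, C, F, G

A: has oats, so not gluten-free — out
B: has oat flour, so not gluten-free; has cod, so not fish-free (and 1 more) — reject
C: has coconut, so not coconut-free — no
D: all constraints satisfied — valid
E: works as a binder, no soy, no coconut — keep
F: has barley malt, so not gluten-free; has soy lecithin, so not soy-free — no
G: has spelt, so not gluten-free; has fish sauce, so not fish-free (and 1 more) — no
H: nothing on the exclusion list — keep
I: nothing on the exclusion list — valid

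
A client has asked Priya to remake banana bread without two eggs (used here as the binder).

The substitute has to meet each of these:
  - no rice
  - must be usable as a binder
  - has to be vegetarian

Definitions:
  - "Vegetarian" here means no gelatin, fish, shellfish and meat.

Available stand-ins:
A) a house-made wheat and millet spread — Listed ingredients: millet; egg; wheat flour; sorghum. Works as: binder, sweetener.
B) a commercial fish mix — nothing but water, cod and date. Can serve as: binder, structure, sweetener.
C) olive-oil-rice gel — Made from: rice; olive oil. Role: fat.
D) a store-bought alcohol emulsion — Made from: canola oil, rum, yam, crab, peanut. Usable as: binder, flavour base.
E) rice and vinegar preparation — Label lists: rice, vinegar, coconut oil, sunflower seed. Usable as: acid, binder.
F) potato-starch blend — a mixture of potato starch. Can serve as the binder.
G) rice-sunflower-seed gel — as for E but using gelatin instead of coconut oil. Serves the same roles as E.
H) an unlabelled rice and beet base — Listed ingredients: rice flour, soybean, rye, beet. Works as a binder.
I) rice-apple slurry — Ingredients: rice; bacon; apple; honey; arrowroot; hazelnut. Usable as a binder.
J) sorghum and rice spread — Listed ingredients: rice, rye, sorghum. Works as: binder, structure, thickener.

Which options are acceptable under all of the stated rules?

A: egg and wheat flour etc. — none of it excluded — keep
B: has cod, so not vegetarian — reject
C: not usable as a binder; has rice, so not rice-free — reject
D: has crab, so not vegetarian — out
E: has rice, so not rice-free — no
F: vegetarian, no rice — valid
G: has gelatin, so not vegetarian; has rice, so not rice-free — out
H: has rice flour, so not rice-free — out
I: has bacon, so not vegetarian; has rice, so not rice-free — reject
J: has rice, so not rice-free — no

A, F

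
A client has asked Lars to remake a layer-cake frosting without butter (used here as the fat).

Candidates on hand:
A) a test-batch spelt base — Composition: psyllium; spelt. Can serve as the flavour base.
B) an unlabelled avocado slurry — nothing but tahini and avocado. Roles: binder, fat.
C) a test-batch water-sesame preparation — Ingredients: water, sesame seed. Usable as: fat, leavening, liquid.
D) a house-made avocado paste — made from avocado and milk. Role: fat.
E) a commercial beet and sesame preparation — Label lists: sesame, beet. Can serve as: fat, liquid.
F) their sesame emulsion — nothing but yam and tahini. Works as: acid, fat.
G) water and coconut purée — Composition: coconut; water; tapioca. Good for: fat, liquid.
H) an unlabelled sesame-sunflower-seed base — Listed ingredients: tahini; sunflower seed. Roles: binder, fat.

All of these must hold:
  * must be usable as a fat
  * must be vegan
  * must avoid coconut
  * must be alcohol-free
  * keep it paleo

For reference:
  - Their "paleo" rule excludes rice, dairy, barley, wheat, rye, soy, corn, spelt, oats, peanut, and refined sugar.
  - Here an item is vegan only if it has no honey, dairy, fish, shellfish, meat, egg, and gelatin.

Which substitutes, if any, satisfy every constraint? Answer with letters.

A: not usable as a fat; has spelt, so not paleo — out
B: only tahini and avocado; none excluded — keep
C: only sesame seed and water; none excluded — valid
D: has milk, so not paleo; has milk, so not vegan — reject
E: works as a fat, no alcohol, paleo — OK
F: nothing on the exclusion list — valid
G: has coconut, so not coconut-free — out
H: works as a fat, no coconut, paleo — OK

B, C, E, F, H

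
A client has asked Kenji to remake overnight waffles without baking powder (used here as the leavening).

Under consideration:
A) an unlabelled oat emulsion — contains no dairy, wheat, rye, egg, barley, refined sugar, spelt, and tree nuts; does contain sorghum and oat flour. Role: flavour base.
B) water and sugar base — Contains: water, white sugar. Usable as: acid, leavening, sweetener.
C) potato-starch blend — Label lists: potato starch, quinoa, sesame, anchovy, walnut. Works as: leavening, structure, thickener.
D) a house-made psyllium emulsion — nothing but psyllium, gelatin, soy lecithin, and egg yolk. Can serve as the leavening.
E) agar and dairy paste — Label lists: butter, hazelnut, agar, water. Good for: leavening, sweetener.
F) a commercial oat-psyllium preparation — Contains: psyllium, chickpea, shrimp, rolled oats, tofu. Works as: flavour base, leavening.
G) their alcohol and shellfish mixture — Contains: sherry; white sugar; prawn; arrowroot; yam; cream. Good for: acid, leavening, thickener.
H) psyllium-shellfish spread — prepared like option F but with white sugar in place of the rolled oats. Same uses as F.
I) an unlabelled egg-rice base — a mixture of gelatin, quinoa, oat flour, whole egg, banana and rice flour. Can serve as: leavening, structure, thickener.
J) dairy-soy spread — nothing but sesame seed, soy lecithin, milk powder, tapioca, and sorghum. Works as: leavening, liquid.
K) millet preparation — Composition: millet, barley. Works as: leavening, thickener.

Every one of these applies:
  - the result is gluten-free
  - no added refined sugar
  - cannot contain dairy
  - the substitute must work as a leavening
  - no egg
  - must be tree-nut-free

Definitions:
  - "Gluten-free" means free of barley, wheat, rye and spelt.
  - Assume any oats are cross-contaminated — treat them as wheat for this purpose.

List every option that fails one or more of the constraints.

A: not usable as a leavening; has oat flour, so not gluten-free — no
B: has white sugar, so not no-added-sugar — out
C: has walnut, so not tree-nut-free — out
D: has egg yolk, so not egg-free — out
E: has hazelnut, so not tree-nut-free; has butter, so not dairy-free — no
F: has rolled oats, so not gluten-free — reject
G: has white sugar, so not no-added-sugar; has cream, so not dairy-free — reject
H: has white sugar, so not no-added-sugar — reject
I: has oat flour, so not gluten-free; has whole egg, so not egg-free — reject
J: has milk powder, so not dairy-free — out
K: has barley, so not gluten-free — out

A, B, C, D, E, F, G, H, I, J, K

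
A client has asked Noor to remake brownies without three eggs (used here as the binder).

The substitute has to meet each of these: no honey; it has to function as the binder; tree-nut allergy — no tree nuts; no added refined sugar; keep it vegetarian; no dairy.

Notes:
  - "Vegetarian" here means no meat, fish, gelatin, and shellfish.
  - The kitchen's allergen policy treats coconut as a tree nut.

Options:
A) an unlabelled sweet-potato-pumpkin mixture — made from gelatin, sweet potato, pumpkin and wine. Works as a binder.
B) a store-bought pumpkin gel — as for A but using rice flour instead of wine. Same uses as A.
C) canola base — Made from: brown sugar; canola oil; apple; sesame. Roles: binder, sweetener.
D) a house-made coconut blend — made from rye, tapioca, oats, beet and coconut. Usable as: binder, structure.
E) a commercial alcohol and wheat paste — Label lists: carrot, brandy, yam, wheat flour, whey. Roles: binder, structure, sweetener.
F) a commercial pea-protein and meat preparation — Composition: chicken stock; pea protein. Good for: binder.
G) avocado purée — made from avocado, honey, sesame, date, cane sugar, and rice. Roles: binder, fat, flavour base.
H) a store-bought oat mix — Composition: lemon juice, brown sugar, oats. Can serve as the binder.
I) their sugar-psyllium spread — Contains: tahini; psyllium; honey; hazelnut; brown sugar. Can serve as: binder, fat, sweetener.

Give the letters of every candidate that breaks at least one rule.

A, B, C, D, E, F, G, H, I

A: has gelatin, so not vegetarian — out
B: has gelatin, so not vegetarian — no
C: has brown sugar, so not no-added-sugar — out
D: has coconut, so not tree-nut-free — no
E: has whey, so not dairy-free — no
F: has chicken stock, so not vegetarian — out
G: has honey, so not honey-free; has cane sugar, so not no-added-sugar — out
H: has brown sugar, so not no-added-sugar — reject
I: has honey, so not honey-free; has brown sugar, so not no-added-sugar (and 1 more) — reject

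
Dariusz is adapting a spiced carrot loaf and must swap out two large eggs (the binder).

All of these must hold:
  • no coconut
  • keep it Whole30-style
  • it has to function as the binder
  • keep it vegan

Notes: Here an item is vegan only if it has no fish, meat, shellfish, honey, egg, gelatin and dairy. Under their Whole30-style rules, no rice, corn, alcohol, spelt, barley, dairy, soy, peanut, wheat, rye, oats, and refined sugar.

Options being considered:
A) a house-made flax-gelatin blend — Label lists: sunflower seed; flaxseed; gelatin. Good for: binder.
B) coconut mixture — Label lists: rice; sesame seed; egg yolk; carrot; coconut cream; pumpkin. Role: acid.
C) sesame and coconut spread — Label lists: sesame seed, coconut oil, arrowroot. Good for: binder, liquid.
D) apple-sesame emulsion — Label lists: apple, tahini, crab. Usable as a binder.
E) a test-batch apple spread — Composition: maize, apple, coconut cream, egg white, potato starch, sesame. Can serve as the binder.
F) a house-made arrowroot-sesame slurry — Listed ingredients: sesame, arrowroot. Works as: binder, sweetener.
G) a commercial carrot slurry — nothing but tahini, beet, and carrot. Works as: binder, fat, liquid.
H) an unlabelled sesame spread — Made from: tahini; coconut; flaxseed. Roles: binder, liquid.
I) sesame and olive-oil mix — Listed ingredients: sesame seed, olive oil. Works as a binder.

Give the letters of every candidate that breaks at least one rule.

A: has gelatin, so not vegan — no
B: not usable as a binder; has egg yolk, so not vegan (and 2 more) — reject
C: has coconut oil, so not coconut-free — reject
D: has crab, so not vegan — out
E: has egg white, so not vegan; has maize, so not Whole30-style (and 1 more) — no
F: every rule checks out — keep
G: every rule checks out — keep
H: has coconut, so not coconut-free — reject
I: no coconut, Whole30-style — valid

A, B, C, D, E, H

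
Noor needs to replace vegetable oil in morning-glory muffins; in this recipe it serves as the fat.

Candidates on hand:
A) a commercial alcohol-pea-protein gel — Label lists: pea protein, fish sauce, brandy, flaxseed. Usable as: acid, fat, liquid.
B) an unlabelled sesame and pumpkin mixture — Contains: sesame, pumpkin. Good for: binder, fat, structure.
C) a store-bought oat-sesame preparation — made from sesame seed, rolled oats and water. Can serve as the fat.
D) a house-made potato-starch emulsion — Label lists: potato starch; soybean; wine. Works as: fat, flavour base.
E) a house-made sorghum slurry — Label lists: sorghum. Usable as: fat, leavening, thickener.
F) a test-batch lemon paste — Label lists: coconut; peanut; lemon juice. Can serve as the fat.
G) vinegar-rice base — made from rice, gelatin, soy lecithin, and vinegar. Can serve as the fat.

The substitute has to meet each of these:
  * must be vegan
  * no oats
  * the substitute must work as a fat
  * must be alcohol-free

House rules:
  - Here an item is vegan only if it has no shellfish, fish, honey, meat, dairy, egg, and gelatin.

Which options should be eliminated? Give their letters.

A: has fish sauce, so not vegan; has brandy, so not alcohol-free — out
B: nothing on the exclusion list — valid
C: has rolled oats, so not oat-free — no
D: has wine, so not alcohol-free — no
E: nothing on the exclusion list — valid
F: every rule checks out — valid
G: has gelatin, so not vegan — out

A, C, D, G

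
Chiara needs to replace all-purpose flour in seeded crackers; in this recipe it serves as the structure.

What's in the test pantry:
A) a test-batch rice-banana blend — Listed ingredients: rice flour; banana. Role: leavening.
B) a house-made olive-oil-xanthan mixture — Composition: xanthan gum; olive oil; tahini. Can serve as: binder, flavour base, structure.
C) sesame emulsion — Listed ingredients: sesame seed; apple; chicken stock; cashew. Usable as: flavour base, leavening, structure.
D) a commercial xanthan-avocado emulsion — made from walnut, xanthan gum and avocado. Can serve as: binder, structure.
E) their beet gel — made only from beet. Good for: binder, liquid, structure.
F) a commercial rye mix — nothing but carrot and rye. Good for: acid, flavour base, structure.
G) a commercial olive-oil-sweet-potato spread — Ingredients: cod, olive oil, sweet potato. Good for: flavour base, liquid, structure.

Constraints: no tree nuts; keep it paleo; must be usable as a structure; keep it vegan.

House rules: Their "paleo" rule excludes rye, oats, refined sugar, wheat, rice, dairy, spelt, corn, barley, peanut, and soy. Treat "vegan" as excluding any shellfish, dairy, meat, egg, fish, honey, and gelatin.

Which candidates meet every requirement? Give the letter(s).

A: not usable as a structure; has rice flour, so not paleo — no
B: only tahini, olive oil and xanthan gum; none excluded — keep
C: has chicken stock, so not vegan; has cashew, so not tree-nut-free — no
D: has walnut, so not tree-nut-free — reject
E: no tree nuts, paleo — valid
F: has rye, so not paleo — reject
G: has cod, so not vegan — no

B, E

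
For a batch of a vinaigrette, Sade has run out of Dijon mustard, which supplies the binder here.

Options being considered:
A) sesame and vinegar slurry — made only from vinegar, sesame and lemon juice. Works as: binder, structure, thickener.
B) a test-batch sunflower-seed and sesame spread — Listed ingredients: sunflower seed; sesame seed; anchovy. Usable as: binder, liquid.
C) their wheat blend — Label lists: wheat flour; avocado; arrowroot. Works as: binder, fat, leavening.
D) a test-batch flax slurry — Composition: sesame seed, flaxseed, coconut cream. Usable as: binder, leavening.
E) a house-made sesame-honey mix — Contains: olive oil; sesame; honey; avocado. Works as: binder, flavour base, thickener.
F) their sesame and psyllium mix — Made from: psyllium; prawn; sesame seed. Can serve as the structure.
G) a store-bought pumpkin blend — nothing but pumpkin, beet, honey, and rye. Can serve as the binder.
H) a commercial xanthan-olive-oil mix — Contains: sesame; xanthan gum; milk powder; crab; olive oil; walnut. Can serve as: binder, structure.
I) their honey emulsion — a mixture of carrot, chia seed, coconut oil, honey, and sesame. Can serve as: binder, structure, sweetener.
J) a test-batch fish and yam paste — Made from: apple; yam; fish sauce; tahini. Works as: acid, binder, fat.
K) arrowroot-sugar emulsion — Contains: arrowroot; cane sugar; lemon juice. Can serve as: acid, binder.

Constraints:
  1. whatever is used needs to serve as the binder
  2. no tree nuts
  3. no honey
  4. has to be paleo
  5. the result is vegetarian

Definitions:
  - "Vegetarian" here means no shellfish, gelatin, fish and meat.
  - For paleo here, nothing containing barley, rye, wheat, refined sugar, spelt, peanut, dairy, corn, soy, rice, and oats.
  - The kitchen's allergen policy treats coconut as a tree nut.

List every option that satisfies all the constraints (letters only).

A

A: only sesame, lemon juice and vinegar; none excluded — valid
B: has anchovy, so not vegetarian — out
C: has wheat flour, so not paleo — reject
D: has coconut cream, so not tree-nut-free — reject
E: has honey, so not honey-free — no
F: not usable as a binder; has prawn, so not vegetarian — no
G: has rye, so not paleo; has honey, so not honey-free — out
H: has crab, so not vegetarian; has milk powder, so not paleo (and 1 more) — out
I: has coconut oil, so not tree-nut-free; has honey, so not honey-free — no
J: has fish sauce, so not vegetarian — no
K: has cane sugar, so not paleo — out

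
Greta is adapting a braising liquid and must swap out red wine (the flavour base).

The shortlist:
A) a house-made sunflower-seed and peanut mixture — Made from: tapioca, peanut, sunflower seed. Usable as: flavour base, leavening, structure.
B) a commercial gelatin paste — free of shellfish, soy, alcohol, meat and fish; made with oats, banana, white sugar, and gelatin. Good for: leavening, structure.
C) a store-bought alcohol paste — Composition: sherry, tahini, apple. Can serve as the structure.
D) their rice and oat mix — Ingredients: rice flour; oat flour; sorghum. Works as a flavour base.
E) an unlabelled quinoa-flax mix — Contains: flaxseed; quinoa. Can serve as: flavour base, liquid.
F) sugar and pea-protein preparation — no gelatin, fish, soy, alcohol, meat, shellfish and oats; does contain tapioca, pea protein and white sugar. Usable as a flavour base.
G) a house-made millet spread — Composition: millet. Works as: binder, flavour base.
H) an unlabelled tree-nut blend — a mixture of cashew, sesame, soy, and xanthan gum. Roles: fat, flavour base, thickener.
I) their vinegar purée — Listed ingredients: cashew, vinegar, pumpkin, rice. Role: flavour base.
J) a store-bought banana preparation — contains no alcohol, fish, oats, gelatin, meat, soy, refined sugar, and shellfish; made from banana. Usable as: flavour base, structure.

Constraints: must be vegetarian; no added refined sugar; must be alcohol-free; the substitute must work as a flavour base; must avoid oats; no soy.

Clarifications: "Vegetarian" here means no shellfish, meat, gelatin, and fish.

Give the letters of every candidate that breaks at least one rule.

B, C, D, F, H

A: only peanut, sunflower seed and tapioca; none excluded — valid
B: not usable as a flavour base; has gelatin, so not vegetarian (and 2 more) — reject
C: not usable as a flavour base; has sherry, so not alcohol-free — no
D: has oat flour, so not oat-free — reject
E: only quinoa and flaxseed; none excluded — keep
F: has white sugar, so not no-added-sugar — out
G: only millet; none excluded — keep
H: has soy, so not soy-free — no
I: every rule checks out — valid
J: works as a flavour base, no soy, no alcohol — keep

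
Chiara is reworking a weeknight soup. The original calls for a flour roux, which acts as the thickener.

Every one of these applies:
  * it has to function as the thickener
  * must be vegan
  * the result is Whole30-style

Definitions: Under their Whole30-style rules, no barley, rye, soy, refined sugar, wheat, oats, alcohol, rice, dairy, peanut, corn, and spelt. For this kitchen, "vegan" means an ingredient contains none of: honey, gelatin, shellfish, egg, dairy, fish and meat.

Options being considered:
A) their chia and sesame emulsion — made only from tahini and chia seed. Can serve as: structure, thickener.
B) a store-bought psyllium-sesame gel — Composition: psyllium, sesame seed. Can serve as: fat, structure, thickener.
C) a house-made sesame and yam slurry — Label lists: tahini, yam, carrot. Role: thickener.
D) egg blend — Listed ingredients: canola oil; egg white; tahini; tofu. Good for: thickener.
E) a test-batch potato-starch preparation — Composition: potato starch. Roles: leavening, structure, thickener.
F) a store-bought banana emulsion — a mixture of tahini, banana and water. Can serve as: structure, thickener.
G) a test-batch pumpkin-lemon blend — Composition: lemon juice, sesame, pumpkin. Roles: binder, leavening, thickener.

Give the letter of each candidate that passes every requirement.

A, B, C, E, F, G

A: only tahini and chia seed; none excluded — valid
B: works as a thickener, Whole30-style, vegan — OK
C: only tahini, yam and carrot; none excluded — OK
D: has tofu, so not Whole30-style; has egg white, so not vegan — reject
E: every rule checks out — valid
F: nothing on the exclusion list — keep
G: nothing on the exclusion list — valid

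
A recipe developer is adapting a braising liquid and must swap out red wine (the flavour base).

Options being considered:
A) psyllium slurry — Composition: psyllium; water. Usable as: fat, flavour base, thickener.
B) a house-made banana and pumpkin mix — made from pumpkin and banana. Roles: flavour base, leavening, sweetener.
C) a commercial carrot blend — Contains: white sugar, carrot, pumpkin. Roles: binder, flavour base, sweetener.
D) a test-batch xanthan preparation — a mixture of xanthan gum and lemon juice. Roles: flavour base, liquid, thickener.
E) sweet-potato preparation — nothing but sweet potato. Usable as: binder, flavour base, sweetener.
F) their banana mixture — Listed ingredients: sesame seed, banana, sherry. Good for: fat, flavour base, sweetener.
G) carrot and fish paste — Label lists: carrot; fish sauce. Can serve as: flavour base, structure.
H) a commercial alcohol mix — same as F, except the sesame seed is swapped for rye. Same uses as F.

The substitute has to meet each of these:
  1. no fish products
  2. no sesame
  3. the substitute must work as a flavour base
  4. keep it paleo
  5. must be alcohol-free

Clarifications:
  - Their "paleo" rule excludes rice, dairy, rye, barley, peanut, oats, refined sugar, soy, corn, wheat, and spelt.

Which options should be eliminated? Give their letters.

C, F, G, H

A: nothing on the exclusion list — valid
B: no sesame, paleo — keep
C: has white sugar, so not paleo — no
D: nothing on the exclusion list — OK
E: only sweet potato; none excluded — OK
F: has sherry, so not alcohol-free; has sesame seed, so not sesame-free — out
G: has fish sauce, so not fish-free — out
H: has rye, so not paleo; has sherry, so not alcohol-free — no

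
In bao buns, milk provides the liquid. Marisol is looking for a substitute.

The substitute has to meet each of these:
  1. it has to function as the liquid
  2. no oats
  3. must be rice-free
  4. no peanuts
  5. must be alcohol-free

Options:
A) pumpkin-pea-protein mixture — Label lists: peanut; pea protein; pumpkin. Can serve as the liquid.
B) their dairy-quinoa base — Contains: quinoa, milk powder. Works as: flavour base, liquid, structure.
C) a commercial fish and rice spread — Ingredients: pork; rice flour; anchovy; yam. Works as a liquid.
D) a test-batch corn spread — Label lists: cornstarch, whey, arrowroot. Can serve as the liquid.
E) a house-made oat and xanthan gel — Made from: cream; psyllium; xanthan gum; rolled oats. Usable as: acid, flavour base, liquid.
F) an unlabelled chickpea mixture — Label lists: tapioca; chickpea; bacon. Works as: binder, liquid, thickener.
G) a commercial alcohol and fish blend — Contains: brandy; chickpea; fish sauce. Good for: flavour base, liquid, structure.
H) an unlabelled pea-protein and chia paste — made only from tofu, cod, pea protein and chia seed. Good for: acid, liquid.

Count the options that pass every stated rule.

4

A: has peanut, so not peanut-free — reject
B: no rice, no peanut — keep
C: has rice flour, so not rice-free — reject
D: nothing on the exclusion list — valid
E: has rolled oats, so not oat-free — out
F: no rice, no oats — keep
G: has brandy, so not alcohol-free — no
H: cod and tofu etc. — none of it excluded — keep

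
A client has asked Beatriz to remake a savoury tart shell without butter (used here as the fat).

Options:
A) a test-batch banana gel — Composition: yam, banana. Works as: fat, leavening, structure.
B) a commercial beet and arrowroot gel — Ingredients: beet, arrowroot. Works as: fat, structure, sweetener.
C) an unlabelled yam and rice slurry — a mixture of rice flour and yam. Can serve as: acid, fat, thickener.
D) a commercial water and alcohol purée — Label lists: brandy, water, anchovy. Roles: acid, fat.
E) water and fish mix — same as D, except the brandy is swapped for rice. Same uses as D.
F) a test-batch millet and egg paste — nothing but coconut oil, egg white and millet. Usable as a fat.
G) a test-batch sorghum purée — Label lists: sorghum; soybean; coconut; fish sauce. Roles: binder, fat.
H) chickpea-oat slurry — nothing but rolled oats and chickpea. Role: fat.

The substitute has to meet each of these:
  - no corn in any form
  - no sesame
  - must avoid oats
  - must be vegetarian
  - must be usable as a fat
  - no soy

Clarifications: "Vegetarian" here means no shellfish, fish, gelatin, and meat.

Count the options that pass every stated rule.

A: no soy, no corn — OK
B: all constraints satisfied — keep
C: all constraints satisfied — keep
D: has anchovy, so not vegetarian — out
E: has anchovy, so not vegetarian — out
F: every rule checks out — valid
G: has fish sauce, so not vegetarian; has soybean, so not soy-free — no
H: has rolled oats, so not oat-free — no

4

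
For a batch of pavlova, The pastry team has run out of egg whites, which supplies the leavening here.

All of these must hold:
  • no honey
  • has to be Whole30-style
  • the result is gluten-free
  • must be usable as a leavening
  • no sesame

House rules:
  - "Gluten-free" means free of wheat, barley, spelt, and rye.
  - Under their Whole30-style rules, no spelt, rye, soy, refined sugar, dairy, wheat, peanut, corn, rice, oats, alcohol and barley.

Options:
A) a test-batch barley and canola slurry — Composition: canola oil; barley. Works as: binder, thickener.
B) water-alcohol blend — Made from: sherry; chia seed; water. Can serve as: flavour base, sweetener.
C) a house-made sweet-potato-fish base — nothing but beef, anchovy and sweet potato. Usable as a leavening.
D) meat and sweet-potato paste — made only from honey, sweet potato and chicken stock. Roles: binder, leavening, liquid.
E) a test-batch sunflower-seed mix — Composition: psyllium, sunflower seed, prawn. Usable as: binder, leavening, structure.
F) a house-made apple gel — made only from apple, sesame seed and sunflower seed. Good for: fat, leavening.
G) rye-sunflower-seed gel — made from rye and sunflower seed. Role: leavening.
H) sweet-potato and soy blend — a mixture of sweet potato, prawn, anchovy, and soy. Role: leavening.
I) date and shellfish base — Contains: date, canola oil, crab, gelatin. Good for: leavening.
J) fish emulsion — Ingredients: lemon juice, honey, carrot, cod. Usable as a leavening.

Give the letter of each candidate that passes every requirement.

A: not usable as a leavening; has barley, so not gluten-free (and 1 more) — reject
B: not usable as a leavening; has sherry, so not Whole30-style — no
C: only anchovy, beef and sweet potato; none excluded — OK
D: has honey, so not honey-free — no
E: only prawn, psyllium and sunflower seed; none excluded — valid
F: has sesame seed, so not sesame-free — reject
G: has rye, so not gluten-free; has rye, so not Whole30-style — out
H: has soy, so not Whole30-style — out
I: gelatin and crab etc. — none of it excluded — OK
J: has honey, so not honey-free — out

C, E, I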